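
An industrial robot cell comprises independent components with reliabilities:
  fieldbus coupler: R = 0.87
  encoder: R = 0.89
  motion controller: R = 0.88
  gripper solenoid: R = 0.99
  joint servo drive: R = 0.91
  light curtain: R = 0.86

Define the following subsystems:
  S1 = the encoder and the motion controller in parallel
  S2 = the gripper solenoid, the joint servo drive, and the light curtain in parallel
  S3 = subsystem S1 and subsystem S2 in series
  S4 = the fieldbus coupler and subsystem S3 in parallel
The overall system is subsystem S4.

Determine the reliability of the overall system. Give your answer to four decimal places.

0.9983

Parallel (encoder and motion controller): 1 − (1 − 0.890000)(1 − 0.880000) = 0.986800
Parallel (gripper solenoid, joint servo drive, and light curtain): 1 − (1 − 0.990000)(1 − 0.910000)(1 − 0.860000) = 0.999874
Series ([0.986800] and [0.999874]): 0.986800 × 0.999874 = 0.986676
Parallel (fieldbus coupler and [0.986676]): 1 − (1 − 0.870000)(1 − 0.986676) = 0.9983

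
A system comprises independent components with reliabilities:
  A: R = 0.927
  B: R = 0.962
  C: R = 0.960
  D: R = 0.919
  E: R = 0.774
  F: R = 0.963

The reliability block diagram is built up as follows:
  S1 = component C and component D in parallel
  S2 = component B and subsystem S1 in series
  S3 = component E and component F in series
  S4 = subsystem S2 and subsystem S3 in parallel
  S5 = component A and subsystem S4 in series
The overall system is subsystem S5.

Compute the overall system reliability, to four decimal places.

0.9173

Parallel (C and D): 1 − (1 − 0.960000)(1 − 0.919000) = 0.996760
Series (B and [0.996760]): 0.962000 × 0.996760 = 0.958883
Series (E and F): 0.774000 × 0.963000 = 0.745362
Parallel ([0.958883] and [0.745362]): 1 − (1 − 0.958883)(1 − 0.745362) = 0.989530
Series (A and [0.989530]): 0.927000 × 0.989530 = 0.9173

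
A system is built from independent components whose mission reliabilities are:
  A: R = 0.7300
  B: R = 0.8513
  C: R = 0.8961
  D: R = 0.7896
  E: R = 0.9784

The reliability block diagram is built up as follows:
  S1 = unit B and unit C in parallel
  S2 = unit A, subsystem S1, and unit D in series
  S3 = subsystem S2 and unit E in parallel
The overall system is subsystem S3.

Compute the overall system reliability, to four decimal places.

0.9907

Parallel (B and C): 1 − (1 − 0.851300)(1 − 0.896100) = 0.984550
Series (A, [0.984550], and D): 0.730000 × 0.984550 × 0.789600 = 0.567502
Parallel ([0.567502] and E): 1 − (1 − 0.567502)(1 − 0.978400) = 0.9907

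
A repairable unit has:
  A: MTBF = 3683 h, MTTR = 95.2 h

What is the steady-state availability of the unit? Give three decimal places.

0.975

A(A) = MTBF/(MTBF+MTTR) = 3683/(3683+95.2) = 0.975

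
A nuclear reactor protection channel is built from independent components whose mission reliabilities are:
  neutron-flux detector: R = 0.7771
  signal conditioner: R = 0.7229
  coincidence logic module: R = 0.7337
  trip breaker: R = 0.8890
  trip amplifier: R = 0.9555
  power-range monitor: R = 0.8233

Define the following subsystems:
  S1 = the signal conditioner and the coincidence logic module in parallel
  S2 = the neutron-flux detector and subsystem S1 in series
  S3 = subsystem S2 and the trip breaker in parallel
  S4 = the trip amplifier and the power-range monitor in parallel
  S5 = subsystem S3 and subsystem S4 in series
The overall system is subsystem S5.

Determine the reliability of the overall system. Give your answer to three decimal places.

Parallel (signal conditioner and coincidence logic module): 1 − (1 − 0.72290)(1 − 0.73370) = 0.92621
Series (neutron-flux detector and [0.92621]): 0.77710 × 0.92621 = 0.71976
Parallel ([0.71976] and trip breaker): 1 − (1 − 0.71976)(1 − 0.88900) = 0.96889
Parallel (trip amplifier and power-range monitor): 1 − (1 − 0.95550)(1 − 0.82330) = 0.99214
Series ([0.96889] and [0.99214]): 0.96889 × 0.99214 = 0.961

0.961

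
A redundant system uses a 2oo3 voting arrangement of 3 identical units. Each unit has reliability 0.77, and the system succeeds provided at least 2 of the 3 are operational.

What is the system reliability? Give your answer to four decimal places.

0.8656

R = Σ_{i=2}^{3} C(3,i) p^i (1−p)^{3−i} with p = 0.77
C(3,2)·0.77^2·0.23^1 = 0.409101
C(3,3)·0.77^3·0.23^0 = 0.456533
Sum = 0.8656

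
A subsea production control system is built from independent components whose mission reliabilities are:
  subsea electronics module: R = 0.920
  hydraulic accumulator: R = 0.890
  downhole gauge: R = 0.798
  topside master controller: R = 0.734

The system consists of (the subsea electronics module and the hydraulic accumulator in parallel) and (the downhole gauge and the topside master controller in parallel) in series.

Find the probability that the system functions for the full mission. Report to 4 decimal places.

Parallel (subsea electronics module and hydraulic accumulator): 1 − (1 − 0.920000)(1 − 0.890000) = 0.991200
Parallel (downhole gauge and topside master controller): 1 − (1 − 0.798000)(1 − 0.734000) = 0.946268
Series ([0.991200] and [0.946268]): 0.991200 × 0.946268 = 0.9379

0.9379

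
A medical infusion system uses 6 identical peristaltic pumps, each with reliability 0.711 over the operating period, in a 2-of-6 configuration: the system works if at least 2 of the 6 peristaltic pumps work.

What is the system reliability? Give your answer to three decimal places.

R = Σ_{i=2}^{6} C(6,i) p^i (1−p)^{6−i} with p = 0.711
C(6,2)·0.711^2·0.289^4 = 0.05290
C(6,3)·0.711^3·0.289^3 = 0.17351
C(6,4)·0.711^4·0.289^2 = 0.32016
C(6,5)·0.711^5·0.289^1 = 0.31506
C(6,6)·0.711^6·0.289^0 = 0.12919
Sum = 0.991

0.991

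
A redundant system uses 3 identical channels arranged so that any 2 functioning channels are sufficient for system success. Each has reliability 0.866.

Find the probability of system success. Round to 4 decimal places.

0.9509

R = Σ_{i=2}^{3} C(3,i) p^i (1−p)^{3−i} with p = 0.866
C(3,2)·0.866^2·0.134^1 = 0.301482
C(3,3)·0.866^3·0.134^0 = 0.649462
Sum = 0.9509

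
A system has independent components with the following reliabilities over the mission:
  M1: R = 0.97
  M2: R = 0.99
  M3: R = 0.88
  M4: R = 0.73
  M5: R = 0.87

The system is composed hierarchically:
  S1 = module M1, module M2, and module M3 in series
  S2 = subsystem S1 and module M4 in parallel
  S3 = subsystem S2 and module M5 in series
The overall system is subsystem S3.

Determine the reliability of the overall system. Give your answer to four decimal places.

0.8336

Series (M1, M2, and M3): 0.970000 × 0.990000 × 0.880000 = 0.845064
Parallel ([0.845064] and M4): 1 − (1 − 0.845064)(1 − 0.730000) = 0.958167
Series ([0.958167] and M5): 0.958167 × 0.870000 = 0.8336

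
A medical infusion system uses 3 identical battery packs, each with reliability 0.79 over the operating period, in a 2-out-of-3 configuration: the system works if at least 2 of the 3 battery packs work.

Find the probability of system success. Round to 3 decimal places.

0.886

R = Σ_{i=2}^{3} C(3,i) p^i (1−p)^{3−i} with p = 0.79
C(3,2)·0.79^2·0.21^1 = 0.39318
C(3,3)·0.79^3·0.21^0 = 0.49304
Sum = 0.886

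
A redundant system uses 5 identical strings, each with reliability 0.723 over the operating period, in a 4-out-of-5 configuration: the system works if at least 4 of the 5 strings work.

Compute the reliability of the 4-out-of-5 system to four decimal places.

R = Σ_{i=4}^{5} C(5,i) p^i (1−p)^{5−i} with p = 0.723
C(5,4)·0.723^4·0.277^1 = 0.378445
C(5,5)·0.723^5·0.277^0 = 0.197557
Sum = 0.5760

0.5760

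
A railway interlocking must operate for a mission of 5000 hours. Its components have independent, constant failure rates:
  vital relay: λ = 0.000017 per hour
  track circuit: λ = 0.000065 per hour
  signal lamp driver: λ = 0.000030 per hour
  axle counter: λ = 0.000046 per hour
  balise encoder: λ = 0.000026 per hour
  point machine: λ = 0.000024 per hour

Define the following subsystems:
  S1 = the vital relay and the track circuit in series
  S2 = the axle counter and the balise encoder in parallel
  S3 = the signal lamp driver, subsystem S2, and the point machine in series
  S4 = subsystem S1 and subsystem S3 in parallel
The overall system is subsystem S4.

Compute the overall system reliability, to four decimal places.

R(vital relay) = exp(−0.000017 × 5000) = 0.918512
R(track circuit) = exp(−0.000065 × 5000) = 0.722527
R(signal lamp driver) = exp(−0.000030 × 5000) = 0.860708
R(axle counter) = exp(−0.000046 × 5000) = 0.794534
R(balise encoder) = exp(−0.000026 × 5000) = 0.878095
R(point machine) = exp(−0.000024 × 5000) = 0.886920
Series (vital relay and track circuit): 0.918512 × 0.722527 = 0.663650
Parallel (axle counter and balise encoder): 1 − (1 − 0.794534)(1 − 0.878095) = 0.974953
Series (signal lamp driver, [0.974953], and point machine): 0.860708 × 0.974953 × 0.886920 = 0.744259
Parallel ([0.663650] and [0.744259]): 1 − (1 − 0.663650)(1 − 0.744259) = 0.9140

0.9140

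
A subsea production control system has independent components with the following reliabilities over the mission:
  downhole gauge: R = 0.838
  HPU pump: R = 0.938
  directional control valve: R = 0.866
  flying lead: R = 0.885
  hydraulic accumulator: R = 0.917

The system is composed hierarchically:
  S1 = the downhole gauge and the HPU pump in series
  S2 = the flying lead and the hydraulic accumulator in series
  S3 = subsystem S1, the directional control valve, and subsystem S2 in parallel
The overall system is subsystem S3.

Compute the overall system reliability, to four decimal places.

0.9946

Series (downhole gauge and HPU pump): 0.838000 × 0.938000 = 0.786044
Series (flying lead and hydraulic accumulator): 0.885000 × 0.917000 = 0.811545
Parallel ([0.786044], directional control valve, and [0.811545]): 1 − (1 − 0.786044)(1 − 0.866000)(1 − 0.811545) = 0.9946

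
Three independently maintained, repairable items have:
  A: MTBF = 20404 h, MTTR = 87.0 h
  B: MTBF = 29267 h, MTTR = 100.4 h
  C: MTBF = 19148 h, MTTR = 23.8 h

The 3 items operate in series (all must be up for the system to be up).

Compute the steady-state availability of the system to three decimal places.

A(A) = MTBF/(MTBF+MTTR) = 20404/(20404+87.0) = 0.995754
A(B) = MTBF/(MTBF+MTTR) = 29267/(29267+100.4) = 0.996581
A(C) = MTBF/(MTBF+MTTR) = 19148/(19148+23.8) = 0.998759
Series availability: 0.995754 × 0.996581 × 0.998759 = 0.991

0.991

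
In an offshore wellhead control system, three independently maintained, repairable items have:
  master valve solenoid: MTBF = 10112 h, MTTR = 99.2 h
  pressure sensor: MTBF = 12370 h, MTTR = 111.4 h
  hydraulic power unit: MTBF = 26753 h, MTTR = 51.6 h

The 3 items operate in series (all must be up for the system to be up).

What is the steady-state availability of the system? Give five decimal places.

0.97956

A(master valve solenoid) = MTBF/(MTBF+MTTR) = 10112/(10112+99.2) = 0.990285
A(pressure sensor) = MTBF/(MTBF+MTTR) = 12370/(12370+111.4) = 0.991075
A(hydraulic power unit) = MTBF/(MTBF+MTTR) = 26753/(26753+51.6) = 0.998075
Series availability: 0.990285 × 0.991075 × 0.998075 = 0.97956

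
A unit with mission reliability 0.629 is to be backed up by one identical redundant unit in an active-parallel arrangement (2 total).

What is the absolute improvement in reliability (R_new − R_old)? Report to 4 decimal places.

0.2334

R_before = 0.629
R_after = 1 − (1 − 0.629)^2 = 0.8624
ΔR = 0.8624 − 0.629 = 0.2334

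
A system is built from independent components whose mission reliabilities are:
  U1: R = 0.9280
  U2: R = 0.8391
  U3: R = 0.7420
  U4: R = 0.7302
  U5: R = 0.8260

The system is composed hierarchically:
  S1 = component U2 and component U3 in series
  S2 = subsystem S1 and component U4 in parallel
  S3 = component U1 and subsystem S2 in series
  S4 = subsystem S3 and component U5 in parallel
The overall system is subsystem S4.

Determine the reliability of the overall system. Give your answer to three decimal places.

0.971

Series (U2 and U3): 0.83910 × 0.74200 = 0.62261
Parallel ([0.62261] and U4): 1 − (1 − 0.62261)(1 − 0.73020) = 0.89818
Series (U1 and [0.89818]): 0.92800 × 0.89818 = 0.83351
Parallel ([0.83351] and U5): 1 − (1 − 0.83351)(1 − 0.82600) = 0.971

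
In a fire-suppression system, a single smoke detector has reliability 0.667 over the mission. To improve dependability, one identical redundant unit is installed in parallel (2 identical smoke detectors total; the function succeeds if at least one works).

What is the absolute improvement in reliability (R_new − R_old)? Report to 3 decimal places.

R_before = 0.667
R_after = 1 − (1 − 0.667)^2 = 0.889
ΔR = 0.889 − 0.667 = 0.222

0.222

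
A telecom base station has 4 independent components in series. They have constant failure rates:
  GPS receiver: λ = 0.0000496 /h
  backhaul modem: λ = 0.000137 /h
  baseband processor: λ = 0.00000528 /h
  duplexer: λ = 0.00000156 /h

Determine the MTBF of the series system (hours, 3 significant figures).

Series of exponential components: λ_sys = Σ λ_i
λ_sys = 0.0000496 + 0.000137 + 0.00000528 + 0.00000156 = 1.9344e-04 /h
MTBF = 1 / λ_sys = 5170 h

5170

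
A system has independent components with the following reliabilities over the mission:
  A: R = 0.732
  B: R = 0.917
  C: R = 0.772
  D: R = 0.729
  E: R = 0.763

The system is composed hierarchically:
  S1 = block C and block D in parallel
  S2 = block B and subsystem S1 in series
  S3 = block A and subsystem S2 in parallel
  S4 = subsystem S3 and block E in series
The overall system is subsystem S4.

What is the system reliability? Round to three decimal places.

0.734

Parallel (C and D): 1 − (1 − 0.77200)(1 − 0.72900) = 0.93821
Series (B and [0.93821]): 0.91700 × 0.93821 = 0.86034
Parallel (A and [0.86034]): 1 − (1 − 0.73200)(1 − 0.86034) = 0.96257
Series ([0.96257] and E): 0.96257 × 0.76300 = 0.734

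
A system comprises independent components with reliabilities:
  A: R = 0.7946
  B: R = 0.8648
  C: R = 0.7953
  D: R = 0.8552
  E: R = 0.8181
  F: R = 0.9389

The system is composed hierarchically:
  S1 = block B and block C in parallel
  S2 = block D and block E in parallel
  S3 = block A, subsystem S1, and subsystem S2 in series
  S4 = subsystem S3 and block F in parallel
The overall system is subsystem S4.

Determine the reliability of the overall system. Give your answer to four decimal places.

0.9849

Parallel (B and C): 1 − (1 − 0.864800)(1 − 0.795300) = 0.972325
Parallel (D and E): 1 − (1 − 0.855200)(1 − 0.818100) = 0.973661
Series (A, [0.972325], and [0.973661]): 0.794600 × 0.972325 × 0.973661 = 0.752260
Parallel ([0.752260] and F): 1 − (1 − 0.752260)(1 − 0.938900) = 0.9849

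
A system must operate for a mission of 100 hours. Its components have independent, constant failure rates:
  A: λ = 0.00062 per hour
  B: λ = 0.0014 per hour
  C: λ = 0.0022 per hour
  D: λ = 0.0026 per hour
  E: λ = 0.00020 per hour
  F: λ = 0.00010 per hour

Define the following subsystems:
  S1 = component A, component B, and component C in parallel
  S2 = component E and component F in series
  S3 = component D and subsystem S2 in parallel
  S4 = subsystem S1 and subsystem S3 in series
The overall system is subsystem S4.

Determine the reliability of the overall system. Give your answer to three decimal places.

0.992

R(A) = exp(−0.00062 × 100) = 0.93988
R(B) = exp(−0.0014 × 100) = 0.86936
R(C) = exp(−0.0022 × 100) = 0.80252
R(D) = exp(−0.0026 × 100) = 0.77105
R(E) = exp(−0.00020 × 100) = 0.98020
R(F) = exp(−0.00010 × 100) = 0.99005
Parallel (A, B, and C): 1 − (1 − 0.93988)(1 − 0.86936)(1 − 0.80252) = 0.99845
Series (E and F): 0.98020 × 0.99005 = 0.97045
Parallel (D and [0.97045]): 1 − (1 − 0.77105)(1 − 0.97045) = 0.99323
Series ([0.99845] and [0.99323]): 0.99845 × 0.99323 = 0.992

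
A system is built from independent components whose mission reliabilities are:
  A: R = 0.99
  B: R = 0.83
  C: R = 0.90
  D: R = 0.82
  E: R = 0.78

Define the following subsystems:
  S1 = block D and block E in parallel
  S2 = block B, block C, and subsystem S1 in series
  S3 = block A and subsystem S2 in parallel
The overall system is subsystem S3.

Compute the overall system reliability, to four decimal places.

0.9972

Parallel (D and E): 1 − (1 − 0.820000)(1 − 0.780000) = 0.960400
Series (B, C, and [0.960400]): 0.830000 × 0.900000 × 0.960400 = 0.717419
Parallel (A and [0.717419]): 1 − (1 − 0.990000)(1 − 0.717419) = 0.9972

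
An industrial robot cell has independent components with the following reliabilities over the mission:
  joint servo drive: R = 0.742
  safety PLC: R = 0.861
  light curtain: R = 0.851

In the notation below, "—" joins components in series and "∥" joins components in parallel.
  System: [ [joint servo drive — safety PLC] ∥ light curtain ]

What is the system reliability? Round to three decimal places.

Series (joint servo drive and safety PLC): 0.74200 × 0.86100 = 0.63886
Parallel ([0.63886] and light curtain): 1 − (1 − 0.63886)(1 − 0.85100) = 0.946

0.946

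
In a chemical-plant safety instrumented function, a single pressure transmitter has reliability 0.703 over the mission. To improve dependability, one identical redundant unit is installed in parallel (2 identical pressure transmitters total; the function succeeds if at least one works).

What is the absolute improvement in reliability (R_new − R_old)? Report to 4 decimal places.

0.2088

R_before = 0.703
R_after = 1 − (1 − 0.703)^2 = 0.9118
ΔR = 0.9118 − 0.703 = 0.2088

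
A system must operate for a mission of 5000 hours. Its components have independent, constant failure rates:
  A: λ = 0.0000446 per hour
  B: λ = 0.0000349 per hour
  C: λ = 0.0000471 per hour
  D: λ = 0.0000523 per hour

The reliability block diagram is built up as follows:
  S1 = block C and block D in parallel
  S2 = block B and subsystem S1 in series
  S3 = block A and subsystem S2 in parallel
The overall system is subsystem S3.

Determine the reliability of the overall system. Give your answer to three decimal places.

R(A) = exp(−0.0000446 × 5000) = 0.80011
R(B) = exp(−0.0000349 × 5000) = 0.83988
R(C) = exp(−0.0000471 × 5000) = 0.79018
R(D) = exp(−0.0000523 × 5000) = 0.76990
Parallel (C and D): 1 − (1 − 0.79018)(1 − 0.76990) = 0.95172
Series (B and [0.95172]): 0.83988 × 0.95172 = 0.79933
Parallel (A and [0.79933]): 1 − (1 − 0.80011)(1 − 0.79933) = 0.960

0.960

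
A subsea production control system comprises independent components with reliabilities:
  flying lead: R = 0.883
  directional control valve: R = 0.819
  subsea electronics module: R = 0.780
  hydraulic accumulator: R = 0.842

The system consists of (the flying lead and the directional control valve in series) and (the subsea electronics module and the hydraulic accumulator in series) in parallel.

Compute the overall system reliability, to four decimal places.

0.9050

Series (flying lead and directional control valve): 0.883000 × 0.819000 = 0.723177
Series (subsea electronics module and hydraulic accumulator): 0.780000 × 0.842000 = 0.656760
Parallel ([0.723177] and [0.656760]): 1 − (1 − 0.723177)(1 − 0.656760) = 0.9050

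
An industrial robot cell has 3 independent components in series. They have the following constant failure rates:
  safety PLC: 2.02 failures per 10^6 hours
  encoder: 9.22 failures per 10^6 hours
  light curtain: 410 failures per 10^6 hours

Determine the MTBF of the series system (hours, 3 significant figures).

Series of exponential components: λ_sys = Σ λ_i
λ_sys = 0.00000202 + 0.00000922 + 0.000410 = 4.2124e-04 /h
MTBF = 1 / λ_sys = 2370 h

2370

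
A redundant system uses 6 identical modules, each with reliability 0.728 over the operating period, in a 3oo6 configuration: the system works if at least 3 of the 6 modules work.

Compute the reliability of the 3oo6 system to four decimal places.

R = Σ_{i=3}^{6} C(6,i) p^i (1−p)^{6−i} with p = 0.728
C(6,3)·0.728^3·0.272^3 = 0.155285
C(6,4)·0.728^4·0.272^2 = 0.311713
C(6,5)·0.728^5·0.272^1 = 0.333716
C(6,6)·0.728^6·0.272^0 = 0.148864
Sum = 0.9496

0.9496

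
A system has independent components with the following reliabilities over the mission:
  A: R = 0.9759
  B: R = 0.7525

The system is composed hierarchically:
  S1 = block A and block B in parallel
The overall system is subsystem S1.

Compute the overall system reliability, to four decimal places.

Parallel (A and B): 1 − (1 − 0.975900)(1 − 0.752500) = 0.9940

0.9940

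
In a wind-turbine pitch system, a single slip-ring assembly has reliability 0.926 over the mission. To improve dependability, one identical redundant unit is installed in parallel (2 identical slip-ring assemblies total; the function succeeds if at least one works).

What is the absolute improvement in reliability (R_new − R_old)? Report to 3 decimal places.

0.069

R_before = 0.926
R_after = 1 − (1 − 0.926)^2 = 0.995
ΔR = 0.995 − 0.926 = 0.069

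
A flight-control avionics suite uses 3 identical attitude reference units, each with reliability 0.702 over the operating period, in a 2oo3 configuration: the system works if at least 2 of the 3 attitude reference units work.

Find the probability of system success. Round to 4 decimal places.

0.7865

R = Σ_{i=2}^{3} C(3,i) p^i (1−p)^{3−i} with p = 0.702
C(3,2)·0.702^2·0.298^1 = 0.440567
C(3,3)·0.702^3·0.298^0 = 0.345948
Sum = 0.7865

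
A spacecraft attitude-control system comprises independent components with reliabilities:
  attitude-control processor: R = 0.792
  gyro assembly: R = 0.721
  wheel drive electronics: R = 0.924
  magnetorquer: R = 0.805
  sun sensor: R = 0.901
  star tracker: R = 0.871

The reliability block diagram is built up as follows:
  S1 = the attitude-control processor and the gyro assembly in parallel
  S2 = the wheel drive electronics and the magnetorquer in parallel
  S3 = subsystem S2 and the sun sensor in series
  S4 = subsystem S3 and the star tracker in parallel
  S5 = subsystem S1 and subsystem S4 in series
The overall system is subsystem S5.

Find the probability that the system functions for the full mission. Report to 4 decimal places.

Parallel (attitude-control processor and gyro assembly): 1 − (1 − 0.792000)(1 − 0.721000) = 0.941968
Parallel (wheel drive electronics and magnetorquer): 1 − (1 − 0.924000)(1 − 0.805000) = 0.985180
Series ([0.985180] and sun sensor): 0.985180 × 0.901000 = 0.887647
Parallel ([0.887647] and star tracker): 1 − (1 − 0.887647)(1 − 0.871000) = 0.985506
Series ([0.941968] and [0.985506]): 0.941968 × 0.985506 = 0.9283

0.9283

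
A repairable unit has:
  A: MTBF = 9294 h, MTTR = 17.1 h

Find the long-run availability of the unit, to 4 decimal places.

A(A) = MTBF/(MTBF+MTTR) = 9294/(9294+17.1) = 0.9982

0.9982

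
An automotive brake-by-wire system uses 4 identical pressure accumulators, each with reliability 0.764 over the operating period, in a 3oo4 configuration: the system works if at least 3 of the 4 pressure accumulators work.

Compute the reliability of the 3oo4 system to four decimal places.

R = Σ_{i=3}^{4} C(4,i) p^i (1−p)^{4−i} with p = 0.764
C(4,3)·0.764^3·0.236^1 = 0.420971
C(4,4)·0.764^4·0.236^0 = 0.340701
Sum = 0.7617

0.7617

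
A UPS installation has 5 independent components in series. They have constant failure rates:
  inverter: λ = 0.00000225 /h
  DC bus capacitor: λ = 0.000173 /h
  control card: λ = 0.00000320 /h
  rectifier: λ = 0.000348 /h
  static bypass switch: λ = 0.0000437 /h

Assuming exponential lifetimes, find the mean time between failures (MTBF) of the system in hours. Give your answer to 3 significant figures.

Series of exponential components: λ_sys = Σ λ_i
λ_sys = 0.00000225 + 0.000173 + 0.00000320 + 0.000348 + 0.0000437 = 5.7015e-04 /h
MTBF = 1 / λ_sys = 1750 h

1750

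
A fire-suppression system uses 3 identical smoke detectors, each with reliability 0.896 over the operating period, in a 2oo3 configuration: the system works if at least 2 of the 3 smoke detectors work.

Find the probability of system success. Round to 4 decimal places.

0.9698

R = Σ_{i=2}^{3} C(3,i) p^i (1−p)^{3−i} with p = 0.896
C(3,2)·0.896^2·0.104^1 = 0.250479
C(3,3)·0.896^3·0.104^0 = 0.719323
Sum = 0.9698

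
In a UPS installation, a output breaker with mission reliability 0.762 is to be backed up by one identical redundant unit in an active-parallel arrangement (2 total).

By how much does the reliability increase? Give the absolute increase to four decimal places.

R_before = 0.762
R_after = 1 − (1 − 0.762)^2 = 0.9434
ΔR = 0.9434 − 0.762 = 0.1814

0.1814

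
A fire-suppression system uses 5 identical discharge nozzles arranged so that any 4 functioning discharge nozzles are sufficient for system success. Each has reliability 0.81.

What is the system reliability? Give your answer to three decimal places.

R = Σ_{i=4}^{5} C(5,i) p^i (1−p)^{5−i} with p = 0.81
C(5,4)·0.81^4·0.19^1 = 0.40894
C(5,5)·0.81^5·0.19^0 = 0.34868
Sum = 0.758

0.758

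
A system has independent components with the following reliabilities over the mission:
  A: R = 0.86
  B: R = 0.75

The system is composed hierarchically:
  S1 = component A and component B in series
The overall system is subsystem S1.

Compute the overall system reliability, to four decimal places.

Series (A and B): 0.860000 × 0.750000 = 0.6450

0.6450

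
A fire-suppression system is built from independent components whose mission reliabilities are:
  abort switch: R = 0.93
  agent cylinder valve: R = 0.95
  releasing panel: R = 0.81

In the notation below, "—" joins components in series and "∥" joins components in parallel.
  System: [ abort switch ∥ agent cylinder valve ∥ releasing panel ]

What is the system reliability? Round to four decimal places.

0.9993

Parallel (abort switch, agent cylinder valve, and releasing panel): 1 − (1 − 0.930000)(1 − 0.950000)(1 − 0.810000) = 0.9993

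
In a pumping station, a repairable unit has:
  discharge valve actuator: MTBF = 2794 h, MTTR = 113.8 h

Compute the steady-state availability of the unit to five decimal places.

0.96086

A(discharge valve actuator) = MTBF/(MTBF+MTTR) = 2794/(2794+113.8) = 0.96086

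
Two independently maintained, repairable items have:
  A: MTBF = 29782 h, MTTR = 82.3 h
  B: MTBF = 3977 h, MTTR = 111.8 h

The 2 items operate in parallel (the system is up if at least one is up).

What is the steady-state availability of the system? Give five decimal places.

A(A) = MTBF/(MTBF+MTTR) = 29782/(29782+82.3) = 0.997244
A(B) = MTBF/(MTBF+MTTR) = 3977/(3977+111.8) = 0.972657
Parallel availability: 1 − (1 − 0.997244)(1 − 0.972657) = 0.99992

0.99992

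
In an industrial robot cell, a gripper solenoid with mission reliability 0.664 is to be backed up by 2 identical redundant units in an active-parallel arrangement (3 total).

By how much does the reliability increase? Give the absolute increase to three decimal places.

R_before = 0.664
R_after = 1 − (1 − 0.664)^3 = 0.962
ΔR = 0.962 − 0.664 = 0.298

0.298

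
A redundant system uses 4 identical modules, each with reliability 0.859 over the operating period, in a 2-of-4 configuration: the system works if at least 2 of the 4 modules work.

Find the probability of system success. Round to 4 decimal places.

R = Σ_{i=2}^{4} C(4,i) p^i (1−p)^{4−i} with p = 0.859
C(4,2)·0.859^2·0.141^2 = 0.088019
C(4,3)·0.859^3·0.141^1 = 0.357486
C(4,4)·0.859^4·0.141^0 = 0.544468
Sum = 0.9900

0.9900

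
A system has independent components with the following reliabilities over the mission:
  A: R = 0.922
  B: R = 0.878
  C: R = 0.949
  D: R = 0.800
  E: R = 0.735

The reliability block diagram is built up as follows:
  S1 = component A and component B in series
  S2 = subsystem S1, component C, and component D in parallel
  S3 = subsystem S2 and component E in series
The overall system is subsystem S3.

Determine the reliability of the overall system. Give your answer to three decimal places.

0.734

Series (A and B): 0.92200 × 0.87800 = 0.80952
Parallel ([0.80952], C, and D): 1 − (1 − 0.80952)(1 − 0.94900)(1 − 0.80000) = 0.99806
Series ([0.99806] and E): 0.99806 × 0.73500 = 0.734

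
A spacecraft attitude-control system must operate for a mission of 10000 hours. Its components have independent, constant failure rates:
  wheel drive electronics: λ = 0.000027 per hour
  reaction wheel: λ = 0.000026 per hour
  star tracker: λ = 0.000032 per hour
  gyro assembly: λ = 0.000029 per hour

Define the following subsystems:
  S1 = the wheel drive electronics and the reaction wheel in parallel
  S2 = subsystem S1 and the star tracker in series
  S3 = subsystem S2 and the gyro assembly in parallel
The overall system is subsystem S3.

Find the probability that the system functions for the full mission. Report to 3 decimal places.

0.921

R(wheel drive electronics) = exp(−0.000027 × 10000) = 0.76338
R(reaction wheel) = exp(−0.000026 × 10000) = 0.77105
R(star tracker) = exp(−0.000032 × 10000) = 0.72615
R(gyro assembly) = exp(−0.000029 × 10000) = 0.74826
Parallel (wheel drive electronics and reaction wheel): 1 − (1 − 0.76338)(1 − 0.77105) = 0.94583
Series ([0.94583] and star tracker): 0.94583 × 0.72615 = 0.68681
Parallel ([0.68681] and gyro assembly): 1 − (1 − 0.68681)(1 − 0.74826) = 0.921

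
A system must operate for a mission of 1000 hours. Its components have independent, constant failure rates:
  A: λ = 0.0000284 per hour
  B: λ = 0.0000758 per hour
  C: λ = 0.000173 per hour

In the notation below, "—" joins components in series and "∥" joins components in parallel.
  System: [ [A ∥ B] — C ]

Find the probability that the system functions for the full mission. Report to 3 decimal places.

0.839

R(A) = exp(−0.0000284 × 1000) = 0.97200
R(B) = exp(−0.0000758 × 1000) = 0.92700
R(C) = exp(−0.000173 × 1000) = 0.84114
Parallel (A and B): 1 − (1 − 0.97200)(1 − 0.92700) = 0.99796
Series ([0.99796] and C): 0.99796 × 0.84114 = 0.839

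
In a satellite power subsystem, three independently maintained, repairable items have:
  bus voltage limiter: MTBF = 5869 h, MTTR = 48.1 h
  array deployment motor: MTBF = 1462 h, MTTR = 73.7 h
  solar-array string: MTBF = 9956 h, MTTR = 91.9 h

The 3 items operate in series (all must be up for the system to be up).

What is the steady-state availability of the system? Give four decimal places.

0.9356

A(bus voltage limiter) = MTBF/(MTBF+MTTR) = 5869/(5869+48.1) = 0.991871
A(array deployment motor) = MTBF/(MTBF+MTTR) = 1462/(1462+73.7) = 0.952009
A(solar-array string) = MTBF/(MTBF+MTTR) = 9956/(9956+91.9) = 0.990854
Series availability: 0.991871 × 0.952009 × 0.990854 = 0.9356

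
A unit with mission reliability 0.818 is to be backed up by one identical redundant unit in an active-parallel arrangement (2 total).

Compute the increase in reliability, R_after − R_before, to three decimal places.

R_before = 0.818
R_after = 1 − (1 − 0.818)^2 = 0.967
ΔR = 0.967 − 0.818 = 0.149

0.149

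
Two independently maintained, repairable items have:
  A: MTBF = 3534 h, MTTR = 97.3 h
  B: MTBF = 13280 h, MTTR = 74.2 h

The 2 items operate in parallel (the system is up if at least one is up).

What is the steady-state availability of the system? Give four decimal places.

0.9999

A(A) = MTBF/(MTBF+MTTR) = 3534/(3534+97.3) = 0.973205
A(B) = MTBF/(MTBF+MTTR) = 13280/(13280+74.2) = 0.994444
Parallel availability: 1 − (1 − 0.973205)(1 − 0.994444) = 0.9999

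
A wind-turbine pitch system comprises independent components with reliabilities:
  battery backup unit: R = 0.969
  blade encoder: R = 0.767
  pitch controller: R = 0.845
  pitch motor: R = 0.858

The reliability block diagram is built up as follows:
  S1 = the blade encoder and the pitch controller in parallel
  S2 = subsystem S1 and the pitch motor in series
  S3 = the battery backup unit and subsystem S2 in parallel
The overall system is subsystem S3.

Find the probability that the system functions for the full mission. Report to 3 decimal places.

Parallel (blade encoder and pitch controller): 1 − (1 − 0.76700)(1 − 0.84500) = 0.96389
Series ([0.96389] and pitch motor): 0.96389 × 0.85800 = 0.82702
Parallel (battery backup unit and [0.82702]): 1 − (1 − 0.96900)(1 − 0.82702) = 0.995

0.995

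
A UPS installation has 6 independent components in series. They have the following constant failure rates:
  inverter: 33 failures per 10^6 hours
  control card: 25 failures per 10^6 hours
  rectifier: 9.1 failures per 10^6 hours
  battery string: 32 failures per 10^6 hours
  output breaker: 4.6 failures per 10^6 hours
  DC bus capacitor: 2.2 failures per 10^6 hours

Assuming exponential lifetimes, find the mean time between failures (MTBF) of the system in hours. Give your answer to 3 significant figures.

9440

Series of exponential components: λ_sys = Σ λ_i
λ_sys = 0.000033 + 0.000025 + 0.0000091 + 0.000032 + 0.0000046 + 0.0000022 = 1.0590e-04 /h
MTBF = 1 / λ_sys = 9440 h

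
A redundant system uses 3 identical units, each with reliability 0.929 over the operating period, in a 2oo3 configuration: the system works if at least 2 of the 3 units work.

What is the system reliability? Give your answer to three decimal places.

0.986

R = Σ_{i=2}^{3} C(3,i) p^i (1−p)^{3−i} with p = 0.929
C(3,2)·0.929^2·0.071^1 = 0.18383
C(3,3)·0.929^3·0.071^0 = 0.80177
Sum = 0.986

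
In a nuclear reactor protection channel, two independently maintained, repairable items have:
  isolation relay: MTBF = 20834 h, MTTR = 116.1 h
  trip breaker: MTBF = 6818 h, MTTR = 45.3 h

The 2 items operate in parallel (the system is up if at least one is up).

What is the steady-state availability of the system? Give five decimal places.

0.99996

A(isolation relay) = MTBF/(MTBF+MTTR) = 20834/(20834+116.1) = 0.994458
A(trip breaker) = MTBF/(MTBF+MTTR) = 6818/(6818+45.3) = 0.993400
Parallel availability: 1 − (1 − 0.994458)(1 − 0.993400) = 0.99996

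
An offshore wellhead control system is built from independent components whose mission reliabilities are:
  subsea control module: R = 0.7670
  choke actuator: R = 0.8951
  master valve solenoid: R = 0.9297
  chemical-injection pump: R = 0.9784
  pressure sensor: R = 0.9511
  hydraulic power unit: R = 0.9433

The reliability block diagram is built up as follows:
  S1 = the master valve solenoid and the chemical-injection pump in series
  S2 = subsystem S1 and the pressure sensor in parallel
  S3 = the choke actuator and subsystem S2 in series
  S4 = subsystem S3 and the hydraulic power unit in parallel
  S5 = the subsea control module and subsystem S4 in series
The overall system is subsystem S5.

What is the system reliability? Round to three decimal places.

Series (master valve solenoid and chemical-injection pump): 0.92970 × 0.97840 = 0.90962
Parallel ([0.90962] and pressure sensor): 1 − (1 − 0.90962)(1 − 0.95110) = 0.99558
Series (choke actuator and [0.99558]): 0.89510 × 0.99558 = 0.89114
Parallel ([0.89114] and hydraulic power unit): 1 − (1 − 0.89114)(1 − 0.94330) = 0.99383
Series (subsea control module and [0.99383]): 0.76700 × 0.99383 = 0.762

0.762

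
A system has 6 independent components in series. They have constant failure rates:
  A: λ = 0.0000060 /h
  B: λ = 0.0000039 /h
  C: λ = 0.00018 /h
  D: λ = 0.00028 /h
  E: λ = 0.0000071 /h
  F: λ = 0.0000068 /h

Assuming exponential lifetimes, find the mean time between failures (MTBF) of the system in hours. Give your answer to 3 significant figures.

Series of exponential components: λ_sys = Σ λ_i
λ_sys = 0.0000060 + 0.0000039 + 0.00018 + 0.00028 + 0.0000071 + 0.0000068 = 4.8380e-04 /h
MTBF = 1 / λ_sys = 2070 h

2070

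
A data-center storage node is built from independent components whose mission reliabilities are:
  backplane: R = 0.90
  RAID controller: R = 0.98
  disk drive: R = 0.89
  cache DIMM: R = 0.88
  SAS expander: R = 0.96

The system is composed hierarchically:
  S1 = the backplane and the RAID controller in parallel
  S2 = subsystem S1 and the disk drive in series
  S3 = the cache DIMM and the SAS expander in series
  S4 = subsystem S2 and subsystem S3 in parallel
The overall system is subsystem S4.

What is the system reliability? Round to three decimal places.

Parallel (backplane and RAID controller): 1 − (1 − 0.90000)(1 − 0.98000) = 0.99800
Series ([0.99800] and disk drive): 0.99800 × 0.89000 = 0.88822
Series (cache DIMM and SAS expander): 0.88000 × 0.96000 = 0.84480
Parallel ([0.88822] and [0.84480]): 1 − (1 − 0.88822)(1 − 0.84480) = 0.983

0.983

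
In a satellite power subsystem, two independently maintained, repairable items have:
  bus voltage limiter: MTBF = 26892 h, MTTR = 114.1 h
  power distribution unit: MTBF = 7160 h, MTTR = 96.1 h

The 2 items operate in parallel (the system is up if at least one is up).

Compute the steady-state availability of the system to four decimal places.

A(bus voltage limiter) = MTBF/(MTBF+MTTR) = 26892/(26892+114.1) = 0.995775
A(power distribution unit) = MTBF/(MTBF+MTTR) = 7160/(7160+96.1) = 0.986756
Parallel availability: 1 − (1 − 0.995775)(1 − 0.986756) = 0.9999

0.9999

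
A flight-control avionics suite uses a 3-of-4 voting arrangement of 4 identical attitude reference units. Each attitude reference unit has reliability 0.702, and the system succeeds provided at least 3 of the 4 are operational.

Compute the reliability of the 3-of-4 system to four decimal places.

0.6552

R = Σ_{i=3}^{4} C(4,i) p^i (1−p)^{4−i} with p = 0.702
C(4,3)·0.702^3·0.298^1 = 0.412371
C(4,4)·0.702^4·0.298^0 = 0.242856
Sum = 0.6552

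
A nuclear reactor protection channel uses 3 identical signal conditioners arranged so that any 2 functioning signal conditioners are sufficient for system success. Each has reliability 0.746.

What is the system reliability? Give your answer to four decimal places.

R = Σ_{i=2}^{3} C(3,i) p^i (1−p)^{3−i} with p = 0.746
C(3,2)·0.746^2·0.254^1 = 0.424065
C(3,3)·0.746^3·0.254^0 = 0.415161
Sum = 0.8392

0.8392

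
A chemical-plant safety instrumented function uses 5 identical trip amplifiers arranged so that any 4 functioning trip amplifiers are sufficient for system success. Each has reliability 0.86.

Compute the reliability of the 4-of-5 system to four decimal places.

0.8533

R = Σ_{i=4}^{5} C(5,i) p^i (1−p)^{5−i} with p = 0.86
C(5,4)·0.86^4·0.14^1 = 0.382906
C(5,5)·0.86^5·0.14^0 = 0.470427
Sum = 0.8533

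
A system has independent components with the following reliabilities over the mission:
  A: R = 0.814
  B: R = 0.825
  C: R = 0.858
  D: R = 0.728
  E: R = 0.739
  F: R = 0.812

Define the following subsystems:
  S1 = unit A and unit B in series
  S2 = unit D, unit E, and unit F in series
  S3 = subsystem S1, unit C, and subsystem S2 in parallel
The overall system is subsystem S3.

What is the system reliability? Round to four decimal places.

Series (A and B): 0.814000 × 0.825000 = 0.671550
Series (D, E, and F): 0.728000 × 0.739000 × 0.812000 = 0.436850
Parallel ([0.671550], C, and [0.436850]): 1 − (1 − 0.671550)(1 − 0.858000)(1 − 0.436850) = 0.9737

0.9737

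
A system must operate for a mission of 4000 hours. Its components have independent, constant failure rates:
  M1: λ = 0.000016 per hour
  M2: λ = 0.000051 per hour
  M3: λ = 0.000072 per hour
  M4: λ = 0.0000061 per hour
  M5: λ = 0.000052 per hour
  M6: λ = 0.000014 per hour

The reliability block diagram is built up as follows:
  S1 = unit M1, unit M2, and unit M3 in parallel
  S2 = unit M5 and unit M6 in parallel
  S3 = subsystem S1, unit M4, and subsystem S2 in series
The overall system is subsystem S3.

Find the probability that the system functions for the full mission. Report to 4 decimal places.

R(M1) = exp(−0.000016 × 4000) = 0.938005
R(M2) = exp(−0.000051 × 4000) = 0.815462
R(M3) = exp(−0.000072 × 4000) = 0.749762
R(M4) = exp(−0.0000061 × 4000) = 0.975895
R(M5) = exp(−0.000052 × 4000) = 0.812207
R(M6) = exp(−0.000014 × 4000) = 0.945539
Parallel (M1, M2, and M3): 1 − (1 − 0.938005)(1 − 0.815462)(1 − 0.749762) = 0.997137
Parallel (M5 and M6): 1 − (1 − 0.812207)(1 − 0.945539) = 0.989773
Series ([0.997137], M4, and [0.989773]): 0.997137 × 0.975895 × 0.989773 = 0.9631

0.9631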